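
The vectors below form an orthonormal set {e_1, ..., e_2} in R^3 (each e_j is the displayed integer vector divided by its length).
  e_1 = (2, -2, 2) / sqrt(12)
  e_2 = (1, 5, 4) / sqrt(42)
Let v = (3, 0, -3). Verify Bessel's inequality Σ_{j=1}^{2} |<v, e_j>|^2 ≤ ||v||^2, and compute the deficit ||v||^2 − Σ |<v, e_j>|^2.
Σ |<v, e_j>|^2 = 27/14; ||v||^2 = 18; deficit = 225/14

Write each e_j = u_j / sqrt(<u_j, u_j>) where u_j is the displayed integer vector. Then <v, e_j> = <v, u_j> / sqrt(<u_j, u_j>), so |<v, e_j>|^2 = <v, u_j>^2 / <u_j, u_j>.
Coefficients: <v, e_1> = 0/sqrt(12), <v, e_2> = -9/sqrt(42).
Square and sum: Σ |<v, e_j>|^2 = 27/14.
Compute ||v||^2 = v·v = 18.
Deficit = 18 − 27/14 = 225/14 ≥ 0, confirming Bessel's inequality. (The deficit equals ||v − Σ <v,e_j> e_j||^2, the squared distance from v to span{e_j}.)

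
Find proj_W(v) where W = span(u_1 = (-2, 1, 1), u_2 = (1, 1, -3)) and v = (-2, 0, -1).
proj_W(v) = (-28/25, 11/10, -17/50)

Set up U = [u_1 | ... | u_2] ∈ R^(3×2). The projector onto W = col(U) is P = U (U^T U)^(-1) U^T.
Compute U^T U =
  [6, -4]
  [-4, 11],
and U^T v = (3, 1).
Solve U^T U · c = U^T v for the coefficients: c = (37/50, 9/25). The projection is proj_W(v) = U c.
Check: (v - proj_W(v)) · u_1 = 0  (should be 0).
Check: (v - proj_W(v)) · u_2 = 0  (should be 0).
Result: proj_W(v) = (-28/25, 11/10, -17/50).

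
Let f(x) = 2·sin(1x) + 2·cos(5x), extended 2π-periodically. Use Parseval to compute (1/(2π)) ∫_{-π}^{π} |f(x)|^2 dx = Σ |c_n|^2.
Σ |c_n|^2 = 4

Expand |f|^2 and use orthogonality of {sin(nx), cos(mx)} on [-π, π]:
  ∫_{-π}^{π} sin(nx)^2 dx = π, ∫ cos(mx)^2 dx = π, and cross terms integrate to 0.
So ∫_{-π}^{π} f(x)^2 dx = 2^2 · π + 2^2 · π = (4 + 4)π.
Divide by 2π: (4 + 4)/2 = 4.
By Parseval, this equals Σ |c_n|^2.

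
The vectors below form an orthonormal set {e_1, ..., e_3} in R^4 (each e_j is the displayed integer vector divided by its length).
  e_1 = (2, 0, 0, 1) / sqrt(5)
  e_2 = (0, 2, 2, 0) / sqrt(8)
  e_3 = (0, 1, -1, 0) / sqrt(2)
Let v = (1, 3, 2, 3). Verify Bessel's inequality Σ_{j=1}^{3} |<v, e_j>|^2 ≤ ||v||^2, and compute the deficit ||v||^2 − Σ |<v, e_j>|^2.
Σ |<v, e_j>|^2 = 18; ||v||^2 = 23; deficit = 5

Write each e_j = u_j / sqrt(<u_j, u_j>) where u_j is the displayed integer vector. Then <v, e_j> = <v, u_j> / sqrt(<u_j, u_j>), so |<v, e_j>|^2 = <v, u_j>^2 / <u_j, u_j>.
Coefficients: <v, e_1> = 5/sqrt(5), <v, e_2> = 10/sqrt(8), <v, e_3> = 1/sqrt(2).
Square and sum: Σ |<v, e_j>|^2 = 18.
Compute ||v||^2 = v·v = 23.
Deficit = 23 − 18 = 5 ≥ 0, confirming Bessel's inequality. (The deficit equals ||v − Σ <v,e_j> e_j||^2, the squared distance from v to span{e_j}.)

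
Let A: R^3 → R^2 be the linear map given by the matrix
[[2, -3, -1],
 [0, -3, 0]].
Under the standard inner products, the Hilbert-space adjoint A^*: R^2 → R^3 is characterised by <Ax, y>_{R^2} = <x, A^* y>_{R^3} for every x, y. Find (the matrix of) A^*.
A^* = A^T =
[[2, 0],
 [-3, -3],
 [-1, 0]]

For real matrices with standard dot products, the defining identity <Ax, y> = <x, A^* y> gives (Ax)^T y = x^T (A^*) y, i.e. x^T A^T y = x^T (A^*) y. Since this holds for all x, y, we must have A^* = A^T. Therefore
A^* =
[[2, 0],
 [-3, -3],
 [-1, 0]].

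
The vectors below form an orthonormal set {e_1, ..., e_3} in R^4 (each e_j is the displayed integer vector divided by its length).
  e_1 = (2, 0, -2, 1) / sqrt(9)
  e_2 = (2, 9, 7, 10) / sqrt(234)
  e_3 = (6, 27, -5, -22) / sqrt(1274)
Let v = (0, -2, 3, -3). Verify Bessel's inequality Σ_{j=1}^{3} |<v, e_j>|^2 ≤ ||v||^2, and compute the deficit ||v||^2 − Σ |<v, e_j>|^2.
Σ |<v, e_j>|^2 = 594/49; ||v||^2 = 22; deficit = 484/49

Write each e_j = u_j / sqrt(<u_j, u_j>) where u_j is the displayed integer vector. Then <v, e_j> = <v, u_j> / sqrt(<u_j, u_j>), so |<v, e_j>|^2 = <v, u_j>^2 / <u_j, u_j>.
Coefficients: <v, e_1> = -9/sqrt(9), <v, e_2> = -27/sqrt(234), <v, e_3> = -3/sqrt(1274).
Square and sum: Σ |<v, e_j>|^2 = 594/49.
Compute ||v||^2 = v·v = 22.
Deficit = 22 − 594/49 = 484/49 ≥ 0, confirming Bessel's inequality. (The deficit equals ||v − Σ <v,e_j> e_j||^2, the squared distance from v to span{e_j}.)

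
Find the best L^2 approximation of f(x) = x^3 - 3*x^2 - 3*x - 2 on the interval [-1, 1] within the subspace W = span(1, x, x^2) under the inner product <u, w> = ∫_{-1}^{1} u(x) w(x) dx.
g(x) = -3*x^2 - 12*x/5 - 2

The best approximation g ∈ W is the orthogonal projection of f onto W. Writing g = a_0 + a_1 x + a_2 x^2, the coefficients solve the normal equations G · a = b where
  G_{ij} = <φ_i, φ_j> and b_i = <f, φ_i>, with φ_0 = 1, φ_1 = x, φ_2 = x^2.
G =
  [2, 0, 2/3]
  [0, 2/3, 0]
  [2/3, 0, 2/5],
b = (-6, -8/5, -38/15).
Solving gives a_0 = -2, a_1 = -12/5, a_2 = -3, so
  g(x) = -3*x^2 - 12*x/5 - 2.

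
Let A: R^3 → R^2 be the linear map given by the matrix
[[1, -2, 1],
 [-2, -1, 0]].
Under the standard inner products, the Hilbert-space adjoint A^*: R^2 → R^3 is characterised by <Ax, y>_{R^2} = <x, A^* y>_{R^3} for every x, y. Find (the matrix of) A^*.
A^* = A^T =
[[1, -2],
 [-2, -1],
 [1, 0]]

For real matrices with standard dot products, the defining identity <Ax, y> = <x, A^* y> gives (Ax)^T y = x^T (A^*) y, i.e. x^T A^T y = x^T (A^*) y. Since this holds for all x, y, we must have A^* = A^T. Therefore
A^* =
[[1, -2],
 [-2, -1],
 [1, 0]].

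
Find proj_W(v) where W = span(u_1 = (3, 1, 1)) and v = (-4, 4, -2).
proj_W(v) = (-30/11, -10/11, -10/11)

Set up U = [u_1 | ... | u_1] ∈ R^(3×1). The projector onto W = col(U) is P = U (U^T U)^(-1) U^T.
Compute U^T U =
  [11],
and U^T v = (-10).
Solve U^T U · c = U^T v for the coefficients: c = (-10/11). The projection is proj_W(v) = U c.
Check: (v - proj_W(v)) · u_1 = 0  (should be 0).
Result: proj_W(v) = (-30/11, -10/11, -10/11).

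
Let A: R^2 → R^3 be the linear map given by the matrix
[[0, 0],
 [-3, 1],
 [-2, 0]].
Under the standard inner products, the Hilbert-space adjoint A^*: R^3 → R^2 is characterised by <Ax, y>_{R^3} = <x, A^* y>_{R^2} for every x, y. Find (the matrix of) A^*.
A^* = A^T =
[[0, -3, -2],
 [0, 1, 0]]

For real matrices with standard dot products, the defining identity <Ax, y> = <x, A^* y> gives (Ax)^T y = x^T (A^*) y, i.e. x^T A^T y = x^T (A^*) y. Since this holds for all x, y, we must have A^* = A^T. Therefore
A^* =
[[0, -3, -2],
 [0, 1, 0]].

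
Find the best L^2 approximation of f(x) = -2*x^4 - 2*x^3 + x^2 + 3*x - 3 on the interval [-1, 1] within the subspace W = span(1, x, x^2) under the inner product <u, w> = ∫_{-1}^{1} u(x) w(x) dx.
g(x) = -5*x^2/7 + 9*x/5 - 99/35

The best approximation g ∈ W is the orthogonal projection of f onto W. Writing g = a_0 + a_1 x + a_2 x^2, the coefficients solve the normal equations G · a = b where
  G_{ij} = <φ_i, φ_j> and b_i = <f, φ_i>, with φ_0 = 1, φ_1 = x, φ_2 = x^2.
G =
  [2, 0, 2/3]
  [0, 2/3, 0]
  [2/3, 0, 2/5],
b = (-92/15, 6/5, -76/35).
Solving gives a_0 = -99/35, a_1 = 9/5, a_2 = -5/7, so
  g(x) = -5*x^2/7 + 9*x/5 - 99/35.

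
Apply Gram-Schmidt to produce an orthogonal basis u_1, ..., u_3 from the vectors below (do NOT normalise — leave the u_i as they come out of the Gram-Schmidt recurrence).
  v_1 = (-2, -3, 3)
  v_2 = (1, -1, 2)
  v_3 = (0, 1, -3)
Orthogonal basis:
  u_1 = (-2, -3, 3)
  u_2 = (18/11, -1/22, 23/22)
  u_3 = (24/83, -56/83, -40/83)

Apply the Gram-Schmidt recurrence
  u_1 = v_1
  u_i = v_i − Σ_{j<i} ((v_i · u_j) / (u_j · u_j)) · u_j.

Step by step this gives:
  u_1 = (-2, -3, 3)
  u_2 = (18/11, -1/22, 23/22)
  u_3 = (24/83, -56/83, -40/83)

Orthogonality check:
  u_2 · u_1 = 0 (should be 0)
  u_3 · u_1 = 0 (should be 0)
  u_3 · u_2 = 0 (should be 0)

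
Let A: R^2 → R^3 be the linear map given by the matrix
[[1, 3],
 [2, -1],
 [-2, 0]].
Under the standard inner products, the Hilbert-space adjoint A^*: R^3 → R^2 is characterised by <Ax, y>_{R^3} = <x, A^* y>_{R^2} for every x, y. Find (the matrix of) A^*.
A^* = A^T =
[[1, 2, -2],
 [3, -1, 0]]

For real matrices with standard dot products, the defining identity <Ax, y> = <x, A^* y> gives (Ax)^T y = x^T (A^*) y, i.e. x^T A^T y = x^T (A^*) y. Since this holds for all x, y, we must have A^* = A^T. Therefore
A^* =
[[1, 2, -2],
 [3, -1, 0]].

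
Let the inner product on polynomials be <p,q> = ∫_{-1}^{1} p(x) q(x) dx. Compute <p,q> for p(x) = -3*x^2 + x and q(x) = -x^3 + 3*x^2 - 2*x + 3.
<p,q> = -34/3

Expand the product: p(x)·q(x) = 3*x^5 - 10*x^4 + 9*x^3 - 11*x^2 + 3*x.
∫_{-1}^{1} of each monomial x^k gives [2/(k+1) if k even, 0 if k odd]. Integrating term-by-term (or equivalently evaluating the antiderivative F(x) = x^6/2 - 2*x^5 + 9*x^4/4 - 11*x^3/3 + 3*x^2/2 at the endpoints):
  F(1) − F(−1) = -17/12 − (119/12) = -34/3.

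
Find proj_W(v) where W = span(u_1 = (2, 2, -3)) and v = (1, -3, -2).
proj_W(v) = (4/17, 4/17, -6/17)

Set up U = [u_1 | ... | u_1] ∈ R^(3×1). The projector onto W = col(U) is P = U (U^T U)^(-1) U^T.
Compute U^T U =
  [17],
and U^T v = (2).
Solve U^T U · c = U^T v for the coefficients: c = (2/17). The projection is proj_W(v) = U c.
Check: (v - proj_W(v)) · u_1 = 0  (should be 0).
Result: proj_W(v) = (4/17, 4/17, -6/17).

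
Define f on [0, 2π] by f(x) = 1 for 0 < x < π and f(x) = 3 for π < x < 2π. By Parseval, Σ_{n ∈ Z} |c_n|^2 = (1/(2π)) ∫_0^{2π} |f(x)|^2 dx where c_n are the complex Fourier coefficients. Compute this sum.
Σ |c_n|^2 = 5

Parseval equates the L^2 energy of f (normalised by 1/(2π)) with the ℓ^2 sum of its Fourier coefficients: (1/(2π)) ∫_0^{2π} |f|^2 = Σ |c_n|^2.
Compute the left side: (1/(2π)) [∫_0^π 1^2 dx + ∫_π^{2π} 3^2 dx] = (1/(2π)) · (1π + 9π) = (1 + 9)/2 = 5.
So Σ_{n ∈ Z} |c_n|^2 = 5.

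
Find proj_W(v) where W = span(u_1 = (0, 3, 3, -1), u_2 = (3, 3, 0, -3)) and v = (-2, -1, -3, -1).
proj_W(v) = (6/41, -69/41, -75/41, 19/41)

Set up U = [u_1 | ... | u_2] ∈ R^(4×2). The projector onto W = col(U) is P = U (U^T U)^(-1) U^T.
Compute U^T U =
  [19, 12]
  [12, 27],
and U^T v = (-11, -6).
Solve U^T U · c = U^T v for the coefficients: c = (-25/41, 2/41). The projection is proj_W(v) = U c.
Check: (v - proj_W(v)) · u_1 = 0  (should be 0).
Check: (v - proj_W(v)) · u_2 = 0  (should be 0).
Result: proj_W(v) = (6/41, -69/41, -75/41, 19/41).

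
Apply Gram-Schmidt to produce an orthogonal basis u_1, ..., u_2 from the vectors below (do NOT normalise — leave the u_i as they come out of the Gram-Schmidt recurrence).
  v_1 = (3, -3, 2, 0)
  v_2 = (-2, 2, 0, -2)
Orthogonal basis:
  u_1 = (3, -3, 2, 0)
  u_2 = (-4/11, 4/11, 12/11, -2)

Apply the Gram-Schmidt recurrence
  u_1 = v_1
  u_i = v_i − Σ_{j<i} ((v_i · u_j) / (u_j · u_j)) · u_j.

Step by step this gives:
  u_1 = (3, -3, 2, 0)
  u_2 = (-4/11, 4/11, 12/11, -2)

Orthogonality check:
  u_2 · u_1 = 0 (should be 0)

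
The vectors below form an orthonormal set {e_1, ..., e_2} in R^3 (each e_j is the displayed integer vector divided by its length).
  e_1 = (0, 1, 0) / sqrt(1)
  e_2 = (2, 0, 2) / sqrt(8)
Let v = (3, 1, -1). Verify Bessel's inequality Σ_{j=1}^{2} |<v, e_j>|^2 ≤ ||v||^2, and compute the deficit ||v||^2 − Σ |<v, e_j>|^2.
Σ |<v, e_j>|^2 = 3; ||v||^2 = 11; deficit = 8

Write each e_j = u_j / sqrt(<u_j, u_j>) where u_j is the displayed integer vector. Then <v, e_j> = <v, u_j> / sqrt(<u_j, u_j>), so |<v, e_j>|^2 = <v, u_j>^2 / <u_j, u_j>.
Coefficients: <v, e_1> = 1/sqrt(1), <v, e_2> = 4/sqrt(8).
Square and sum: Σ |<v, e_j>|^2 = 3.
Compute ||v||^2 = v·v = 11.
Deficit = 11 − 3 = 8 ≥ 0, confirming Bessel's inequality. (The deficit equals ||v − Σ <v,e_j> e_j||^2, the squared distance from v to span{e_j}.)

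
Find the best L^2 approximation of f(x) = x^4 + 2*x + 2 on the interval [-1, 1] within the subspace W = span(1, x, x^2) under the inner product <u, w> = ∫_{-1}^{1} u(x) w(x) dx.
g(x) = 6*x^2/7 + 2*x + 67/35

The best approximation g ∈ W is the orthogonal projection of f onto W. Writing g = a_0 + a_1 x + a_2 x^2, the coefficients solve the normal equations G · a = b where
  G_{ij} = <φ_i, φ_j> and b_i = <f, φ_i>, with φ_0 = 1, φ_1 = x, φ_2 = x^2.
G =
  [2, 0, 2/3]
  [0, 2/3, 0]
  [2/3, 0, 2/5],
b = (22/5, 4/3, 34/21).
Solving gives a_0 = 67/35, a_1 = 2, a_2 = 6/7, so
  g(x) = 6*x^2/7 + 2*x + 67/35.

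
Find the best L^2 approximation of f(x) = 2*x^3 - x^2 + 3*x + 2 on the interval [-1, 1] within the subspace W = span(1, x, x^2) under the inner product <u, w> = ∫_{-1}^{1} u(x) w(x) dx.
g(x) = -x^2 + 21*x/5 + 2

The best approximation g ∈ W is the orthogonal projection of f onto W. Writing g = a_0 + a_1 x + a_2 x^2, the coefficients solve the normal equations G · a = b where
  G_{ij} = <φ_i, φ_j> and b_i = <f, φ_i>, with φ_0 = 1, φ_1 = x, φ_2 = x^2.
G =
  [2, 0, 2/3]
  [0, 2/3, 0]
  [2/3, 0, 2/5],
b = (10/3, 14/5, 14/15).
Solving gives a_0 = 2, a_1 = 21/5, a_2 = -1, so
  g(x) = -x^2 + 21*x/5 + 2.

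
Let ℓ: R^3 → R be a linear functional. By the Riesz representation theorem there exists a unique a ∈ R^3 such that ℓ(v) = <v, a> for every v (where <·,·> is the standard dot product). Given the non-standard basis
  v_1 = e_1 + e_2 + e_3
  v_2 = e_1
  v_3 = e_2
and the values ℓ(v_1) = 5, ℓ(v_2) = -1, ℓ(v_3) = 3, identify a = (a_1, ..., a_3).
a = (-1, 3, 3)

Write a = (a_1, ..., a_3) in the standard basis. For each basis vector v_i, ℓ(v_i) = <v_i, a> is a linear equation in the a_j's. Collect the n equations into a matrix system V a = ℓ, where row i of V is v_i (expressed in the standard basis). Since V is invertible (lower-triangular with 1s on the diagonal, up to permutation), solve by back-substitution:
  V =
[[1, 1, 1],
 [1, 0, 0],
 [0, 1, 0]]
  V a = (5, -1, 3)
Solving gives a = (-1, 3, 3).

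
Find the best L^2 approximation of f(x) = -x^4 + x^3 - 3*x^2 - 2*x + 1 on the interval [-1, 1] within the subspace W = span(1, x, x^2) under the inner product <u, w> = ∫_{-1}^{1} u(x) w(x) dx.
g(x) = -27*x^2/7 - 7*x/5 + 38/35

The best approximation g ∈ W is the orthogonal projection of f onto W. Writing g = a_0 + a_1 x + a_2 x^2, the coefficients solve the normal equations G · a = b where
  G_{ij} = <φ_i, φ_j> and b_i = <f, φ_i>, with φ_0 = 1, φ_1 = x, φ_2 = x^2.
G =
  [2, 0, 2/3]
  [0, 2/3, 0]
  [2/3, 0, 2/5],
b = (-2/5, -14/15, -86/105).
Solving gives a_0 = 38/35, a_1 = -7/5, a_2 = -27/7, so
  g(x) = -27*x^2/7 - 7*x/5 + 38/35.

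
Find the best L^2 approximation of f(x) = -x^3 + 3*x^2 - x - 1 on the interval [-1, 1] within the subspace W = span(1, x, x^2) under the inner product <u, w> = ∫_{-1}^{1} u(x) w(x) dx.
g(x) = 3*x^2 - 8*x/5 - 1

The best approximation g ∈ W is the orthogonal projection of f onto W. Writing g = a_0 + a_1 x + a_2 x^2, the coefficients solve the normal equations G · a = b where
  G_{ij} = <φ_i, φ_j> and b_i = <f, φ_i>, with φ_0 = 1, φ_1 = x, φ_2 = x^2.
G =
  [2, 0, 2/3]
  [0, 2/3, 0]
  [2/3, 0, 2/5],
b = (0, -16/15, 8/15).
Solving gives a_0 = -1, a_1 = -8/5, a_2 = 3, so
  g(x) = 3*x^2 - 8*x/5 - 1.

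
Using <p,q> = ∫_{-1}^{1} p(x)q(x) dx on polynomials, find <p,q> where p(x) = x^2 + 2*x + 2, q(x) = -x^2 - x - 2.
<p,q> = -62/5

Expand the product: p(x)·q(x) = -x^4 - 3*x^3 - 6*x^2 - 6*x - 4.
∫_{-1}^{1} of each monomial x^k gives [2/(k+1) if k even, 0 if k odd]. Integrating term-by-term (or equivalently evaluating the antiderivative F(x) = -x^5/5 - 3*x^4/4 - 2*x^3 - 3*x^2 - 4*x at the endpoints):
  F(1) − F(−1) = -199/20 − (49/20) = -62/5.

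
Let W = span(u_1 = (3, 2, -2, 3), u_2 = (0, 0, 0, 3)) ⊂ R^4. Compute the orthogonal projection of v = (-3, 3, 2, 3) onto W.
proj_W(v) = (-21/17, -14/17, 14/17, 3)

Set up U = [u_1 | ... | u_2] ∈ R^(4×2). The projector onto W = col(U) is P = U (U^T U)^(-1) U^T.
Compute U^T U =
  [26, 9]
  [9, 9],
and U^T v = (2, 9).
Solve U^T U · c = U^T v for the coefficients: c = (-7/17, 24/17). The projection is proj_W(v) = U c.
Check: (v - proj_W(v)) · u_1 = 0  (should be 0).
Check: (v - proj_W(v)) · u_2 = 0  (should be 0).
Result: proj_W(v) = (-21/17, -14/17, 14/17, 3).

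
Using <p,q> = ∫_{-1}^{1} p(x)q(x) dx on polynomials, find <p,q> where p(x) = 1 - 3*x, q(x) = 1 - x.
<p,q> = 4

Expand the product: p(x)·q(x) = 3*x^2 - 4*x + 1.
∫_{-1}^{1} of each monomial x^k gives [2/(k+1) if k even, 0 if k odd]. Integrating term-by-term (or equivalently evaluating the antiderivative F(x) = x^3 - 2*x^2 + x at the endpoints):
  F(1) − F(−1) = 0 − (-4) = 4.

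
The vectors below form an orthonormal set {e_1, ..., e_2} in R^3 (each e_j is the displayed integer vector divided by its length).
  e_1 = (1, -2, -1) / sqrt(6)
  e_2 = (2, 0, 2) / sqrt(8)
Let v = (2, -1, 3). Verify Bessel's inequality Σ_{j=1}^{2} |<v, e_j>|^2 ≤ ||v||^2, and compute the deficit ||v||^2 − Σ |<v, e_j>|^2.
Σ |<v, e_j>|^2 = 38/3; ||v||^2 = 14; deficit = 4/3

Write each e_j = u_j / sqrt(<u_j, u_j>) where u_j is the displayed integer vector. Then <v, e_j> = <v, u_j> / sqrt(<u_j, u_j>), so |<v, e_j>|^2 = <v, u_j>^2 / <u_j, u_j>.
Coefficients: <v, e_1> = 1/sqrt(6), <v, e_2> = 10/sqrt(8).
Square and sum: Σ |<v, e_j>|^2 = 38/3.
Compute ||v||^2 = v·v = 14.
Deficit = 14 − 38/3 = 4/3 ≥ 0, confirming Bessel's inequality. (The deficit equals ||v − Σ <v,e_j> e_j||^2, the squared distance from v to span{e_j}.)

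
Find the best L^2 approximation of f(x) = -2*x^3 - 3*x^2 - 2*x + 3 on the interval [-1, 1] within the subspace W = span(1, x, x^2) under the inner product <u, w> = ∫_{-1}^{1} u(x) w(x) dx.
g(x) = -3*x^2 - 16*x/5 + 3

The best approximation g ∈ W is the orthogonal projection of f onto W. Writing g = a_0 + a_1 x + a_2 x^2, the coefficients solve the normal equations G · a = b where
  G_{ij} = <φ_i, φ_j> and b_i = <f, φ_i>, with φ_0 = 1, φ_1 = x, φ_2 = x^2.
G =
  [2, 0, 2/3]
  [0, 2/3, 0]
  [2/3, 0, 2/5],
b = (4, -32/15, 4/5).
Solving gives a_0 = 3, a_1 = -16/5, a_2 = -3, so
  g(x) = -3*x^2 - 16*x/5 + 3.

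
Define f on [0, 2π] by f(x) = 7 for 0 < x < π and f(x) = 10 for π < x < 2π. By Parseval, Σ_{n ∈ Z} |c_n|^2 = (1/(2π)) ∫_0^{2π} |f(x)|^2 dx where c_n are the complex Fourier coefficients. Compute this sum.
Σ |c_n|^2 = 149/2

Parseval equates the L^2 energy of f (normalised by 1/(2π)) with the ℓ^2 sum of its Fourier coefficients: (1/(2π)) ∫_0^{2π} |f|^2 = Σ |c_n|^2.
Compute the left side: (1/(2π)) [∫_0^π 7^2 dx + ∫_π^{2π} 10^2 dx] = (1/(2π)) · (49π + 100π) = (49 + 100)/2 = 149/2.
So Σ_{n ∈ Z} |c_n|^2 = 149/2.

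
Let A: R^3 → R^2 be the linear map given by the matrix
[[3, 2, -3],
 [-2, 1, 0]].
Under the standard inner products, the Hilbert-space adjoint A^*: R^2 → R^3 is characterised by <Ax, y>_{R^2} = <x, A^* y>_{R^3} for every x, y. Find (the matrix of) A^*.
A^* = A^T =
[[3, -2],
 [2, 1],
 [-3, 0]]

For real matrices with standard dot products, the defining identity <Ax, y> = <x, A^* y> gives (Ax)^T y = x^T (A^*) y, i.e. x^T A^T y = x^T (A^*) y. Since this holds for all x, y, we must have A^* = A^T. Therefore
A^* =
[[3, -2],
 [2, 1],
 [-3, 0]].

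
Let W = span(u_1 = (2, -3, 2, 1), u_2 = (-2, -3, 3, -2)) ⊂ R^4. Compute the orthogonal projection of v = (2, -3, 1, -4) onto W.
proj_W(v) = (-94/387, -331/129, 851/387, -236/387)

Set up U = [u_1 | ... | u_2] ∈ R^(4×2). The projector onto W = col(U) is P = U (U^T U)^(-1) U^T.
Compute U^T U =
  [18, 9]
  [9, 26],
and U^T v = (11, 16).
Solve U^T U · c = U^T v for the coefficients: c = (142/387, 21/43). The projection is proj_W(v) = U c.
Check: (v - proj_W(v)) · u_1 = 0  (should be 0).
Check: (v - proj_W(v)) · u_2 = 0  (should be 0).
Result: proj_W(v) = (-94/387, -331/129, 851/387, -236/387).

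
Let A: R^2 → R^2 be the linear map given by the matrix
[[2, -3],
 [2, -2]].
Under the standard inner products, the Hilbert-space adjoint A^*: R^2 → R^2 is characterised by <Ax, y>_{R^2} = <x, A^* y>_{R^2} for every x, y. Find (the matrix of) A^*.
A^* = A^T =
[[2, 2],
 [-3, -2]]

For real matrices with standard dot products, the defining identity <Ax, y> = <x, A^* y> gives (Ax)^T y = x^T (A^*) y, i.e. x^T A^T y = x^T (A^*) y. Since this holds for all x, y, we must have A^* = A^T. Therefore
A^* =
[[2, 2],
 [-3, -2]].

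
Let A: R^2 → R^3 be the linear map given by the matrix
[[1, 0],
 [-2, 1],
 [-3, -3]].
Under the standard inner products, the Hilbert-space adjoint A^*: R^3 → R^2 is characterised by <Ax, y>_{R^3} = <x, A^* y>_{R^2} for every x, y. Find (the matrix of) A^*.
A^* = A^T =
[[1, -2, -3],
 [0, 1, -3]]

For real matrices with standard dot products, the defining identity <Ax, y> = <x, A^* y> gives (Ax)^T y = x^T (A^*) y, i.e. x^T A^T y = x^T (A^*) y. Since this holds for all x, y, we must have A^* = A^T. Therefore
A^* =
[[1, -2, -3],
 [0, 1, -3]].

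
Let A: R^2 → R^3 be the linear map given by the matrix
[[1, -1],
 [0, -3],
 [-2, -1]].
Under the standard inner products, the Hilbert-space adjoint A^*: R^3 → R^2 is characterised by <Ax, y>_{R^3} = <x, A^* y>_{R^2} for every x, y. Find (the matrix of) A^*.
A^* = A^T =
[[1, 0, -2],
 [-1, -3, -1]]

For real matrices with standard dot products, the defining identity <Ax, y> = <x, A^* y> gives (Ax)^T y = x^T (A^*) y, i.e. x^T A^T y = x^T (A^*) y. Since this holds for all x, y, we must have A^* = A^T. Therefore
A^* =
[[1, 0, -2],
 [-1, -3, -1]].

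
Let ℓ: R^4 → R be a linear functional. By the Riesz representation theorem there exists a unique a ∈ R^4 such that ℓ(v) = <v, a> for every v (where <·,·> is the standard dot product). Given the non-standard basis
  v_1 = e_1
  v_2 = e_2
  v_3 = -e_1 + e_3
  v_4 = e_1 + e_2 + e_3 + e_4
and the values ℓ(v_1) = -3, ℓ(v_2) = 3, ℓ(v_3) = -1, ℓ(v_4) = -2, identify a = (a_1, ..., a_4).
a = (-3, 3, -4, 2)

Write a = (a_1, ..., a_4) in the standard basis. For each basis vector v_i, ℓ(v_i) = <v_i, a> is a linear equation in the a_j's. Collect the n equations into a matrix system V a = ℓ, where row i of V is v_i (expressed in the standard basis). Since V is invertible (lower-triangular with 1s on the diagonal, up to permutation), solve by back-substitution:
  V =
[[1, 0, 0, 0],
 [0, 1, 0, 0],
 [-1, 0, 1, 0],
 [1, 1, 1, 1]]
  V a = (-3, 3, -1, -2)
Solving gives a = (-3, 3, -4, 2).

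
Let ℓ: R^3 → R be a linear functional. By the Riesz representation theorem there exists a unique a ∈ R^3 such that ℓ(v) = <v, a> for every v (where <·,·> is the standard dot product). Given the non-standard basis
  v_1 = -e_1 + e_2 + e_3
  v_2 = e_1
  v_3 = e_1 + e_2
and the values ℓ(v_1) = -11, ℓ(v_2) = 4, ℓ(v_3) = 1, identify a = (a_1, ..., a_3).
a = (4, -3, -4)

Write a = (a_1, ..., a_3) in the standard basis. For each basis vector v_i, ℓ(v_i) = <v_i, a> is a linear equation in the a_j's. Collect the n equations into a matrix system V a = ℓ, where row i of V is v_i (expressed in the standard basis). Since V is invertible (lower-triangular with 1s on the diagonal, up to permutation), solve by back-substitution:
  V =
[[-1, 1, 1],
 [1, 0, 0],
 [1, 1, 0]]
  V a = (-11, 4, 1)
Solving gives a = (4, -3, -4).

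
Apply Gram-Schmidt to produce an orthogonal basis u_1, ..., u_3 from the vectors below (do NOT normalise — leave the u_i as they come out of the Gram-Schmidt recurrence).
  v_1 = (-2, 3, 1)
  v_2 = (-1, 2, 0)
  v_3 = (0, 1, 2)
Orthogonal basis:
  u_1 = (-2, 3, 1)
  u_2 = (1/7, 2/7, -4/7)
  u_3 = (1, 1/2, 1/2)

Apply the Gram-Schmidt recurrence
  u_1 = v_1
  u_i = v_i − Σ_{j<i} ((v_i · u_j) / (u_j · u_j)) · u_j.

Step by step this gives:
  u_1 = (-2, 3, 1)
  u_2 = (1/7, 2/7, -4/7)
  u_3 = (1, 1/2, 1/2)

Orthogonality check:
  u_2 · u_1 = 0 (should be 0)
  u_3 · u_1 = 0 (should be 0)
  u_3 · u_2 = 0 (should be 0)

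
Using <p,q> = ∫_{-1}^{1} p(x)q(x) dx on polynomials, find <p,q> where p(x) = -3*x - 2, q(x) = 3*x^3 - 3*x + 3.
<p,q> = -48/5

Expand the product: p(x)·q(x) = -9*x^4 - 6*x^3 + 9*x^2 - 3*x - 6.
∫_{-1}^{1} of each monomial x^k gives [2/(k+1) if k even, 0 if k odd]. Integrating term-by-term (or equivalently evaluating the antiderivative F(x) = -9*x^5/5 - 3*x^4/2 + 3*x^3 - 3*x^2/2 - 6*x at the endpoints):
  F(1) − F(−1) = -39/5 − (9/5) = -48/5.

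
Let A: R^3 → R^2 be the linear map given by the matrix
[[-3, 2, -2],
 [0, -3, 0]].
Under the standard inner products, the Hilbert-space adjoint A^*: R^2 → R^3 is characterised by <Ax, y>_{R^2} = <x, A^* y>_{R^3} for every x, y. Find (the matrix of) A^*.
A^* = A^T =
[[-3, 0],
 [2, -3],
 [-2, 0]]

For real matrices with standard dot products, the defining identity <Ax, y> = <x, A^* y> gives (Ax)^T y = x^T (A^*) y, i.e. x^T A^T y = x^T (A^*) y. Since this holds for all x, y, we must have A^* = A^T. Therefore
A^* =
[[-3, 0],
 [2, -3],
 [-2, 0]].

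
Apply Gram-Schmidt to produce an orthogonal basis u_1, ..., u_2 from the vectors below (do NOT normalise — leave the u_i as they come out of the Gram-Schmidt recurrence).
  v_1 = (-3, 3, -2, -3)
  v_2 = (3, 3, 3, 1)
Orthogonal basis:
  u_1 = (-3, 3, -2, -3)
  u_2 = (66/31, 120/31, 75/31, 4/31)

Apply the Gram-Schmidt recurrence
  u_1 = v_1
  u_i = v_i − Σ_{j<i} ((v_i · u_j) / (u_j · u_j)) · u_j.

Step by step this gives:
  u_1 = (-3, 3, -2, -3)
  u_2 = (66/31, 120/31, 75/31, 4/31)

Orthogonality check:
  u_2 · u_1 = 0 (should be 0)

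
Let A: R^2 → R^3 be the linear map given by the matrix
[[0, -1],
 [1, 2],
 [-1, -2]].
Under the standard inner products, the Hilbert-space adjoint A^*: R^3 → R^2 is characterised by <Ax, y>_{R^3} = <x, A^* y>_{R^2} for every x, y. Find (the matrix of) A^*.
A^* = A^T =
[[0, 1, -1],
 [-1, 2, -2]]

For real matrices with standard dot products, the defining identity <Ax, y> = <x, A^* y> gives (Ax)^T y = x^T (A^*) y, i.e. x^T A^T y = x^T (A^*) y. Since this holds for all x, y, we must have A^* = A^T. Therefore
A^* =
[[0, 1, -1],
 [-1, 2, -2]].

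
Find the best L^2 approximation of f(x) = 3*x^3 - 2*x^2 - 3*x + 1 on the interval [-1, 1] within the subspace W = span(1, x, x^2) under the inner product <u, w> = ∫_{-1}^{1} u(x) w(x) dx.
g(x) = -2*x^2 - 6*x/5 + 1

The best approximation g ∈ W is the orthogonal projection of f onto W. Writing g = a_0 + a_1 x + a_2 x^2, the coefficients solve the normal equations G · a = b where
  G_{ij} = <φ_i, φ_j> and b_i = <f, φ_i>, with φ_0 = 1, φ_1 = x, φ_2 = x^2.
G =
  [2, 0, 2/3]
  [0, 2/3, 0]
  [2/3, 0, 2/5],
b = (2/3, -4/5, -2/15).
Solving gives a_0 = 1, a_1 = -6/5, a_2 = -2, so
  g(x) = -2*x^2 - 6*x/5 + 1.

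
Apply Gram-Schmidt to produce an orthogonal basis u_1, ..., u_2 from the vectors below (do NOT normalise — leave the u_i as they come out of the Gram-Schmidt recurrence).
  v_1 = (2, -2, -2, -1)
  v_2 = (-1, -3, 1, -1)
Orthogonal basis:
  u_1 = (2, -2, -2, -1)
  u_2 = (-19/13, -33/13, 19/13, -10/13)

Apply the Gram-Schmidt recurrence
  u_1 = v_1
  u_i = v_i − Σ_{j<i} ((v_i · u_j) / (u_j · u_j)) · u_j.

Step by step this gives:
  u_1 = (2, -2, -2, -1)
  u_2 = (-19/13, -33/13, 19/13, -10/13)

Orthogonality check:
  u_2 · u_1 = 0 (should be 0)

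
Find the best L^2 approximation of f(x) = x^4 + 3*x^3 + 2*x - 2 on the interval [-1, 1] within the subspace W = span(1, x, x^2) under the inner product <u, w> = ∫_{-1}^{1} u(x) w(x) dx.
g(x) = 6*x^2/7 + 19*x/5 - 73/35

The best approximation g ∈ W is the orthogonal projection of f onto W. Writing g = a_0 + a_1 x + a_2 x^2, the coefficients solve the normal equations G · a = b where
  G_{ij} = <φ_i, φ_j> and b_i = <f, φ_i>, with φ_0 = 1, φ_1 = x, φ_2 = x^2.
G =
  [2, 0, 2/3]
  [0, 2/3, 0]
  [2/3, 0, 2/5],
b = (-18/5, 38/15, -22/21).
Solving gives a_0 = -73/35, a_1 = 19/5, a_2 = 6/7, so
  g(x) = 6*x^2/7 + 19*x/5 - 73/35.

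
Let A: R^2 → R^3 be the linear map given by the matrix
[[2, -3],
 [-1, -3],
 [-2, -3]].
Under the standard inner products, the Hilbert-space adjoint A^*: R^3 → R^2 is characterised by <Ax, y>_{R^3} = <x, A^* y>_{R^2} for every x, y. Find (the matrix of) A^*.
A^* = A^T =
[[2, -1, -2],
 [-3, -3, -3]]

For real matrices with standard dot products, the defining identity <Ax, y> = <x, A^* y> gives (Ax)^T y = x^T (A^*) y, i.e. x^T A^T y = x^T (A^*) y. Since this holds for all x, y, we must have A^* = A^T. Therefore
A^* =
[[2, -1, -2],
 [-3, -3, -3]].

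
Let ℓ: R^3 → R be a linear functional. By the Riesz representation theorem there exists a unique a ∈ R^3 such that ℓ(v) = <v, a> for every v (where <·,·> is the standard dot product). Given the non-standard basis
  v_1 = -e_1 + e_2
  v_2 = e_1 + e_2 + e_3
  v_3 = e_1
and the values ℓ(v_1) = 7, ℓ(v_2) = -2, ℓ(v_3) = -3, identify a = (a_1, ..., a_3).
a = (-3, 4, -3)

Write a = (a_1, ..., a_3) in the standard basis. For each basis vector v_i, ℓ(v_i) = <v_i, a> is a linear equation in the a_j's. Collect the n equations into a matrix system V a = ℓ, where row i of V is v_i (expressed in the standard basis). Since V is invertible (lower-triangular with 1s on the diagonal, up to permutation), solve by back-substitution:
  V =
[[-1, 1, 0],
 [1, 1, 1],
 [1, 0, 0]]
  V a = (7, -2, -3)
Solving gives a = (-3, 4, -3).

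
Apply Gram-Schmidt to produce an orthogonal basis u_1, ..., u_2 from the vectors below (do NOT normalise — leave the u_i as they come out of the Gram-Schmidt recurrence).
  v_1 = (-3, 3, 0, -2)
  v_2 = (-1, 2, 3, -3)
Orthogonal basis:
  u_1 = (-3, 3, 0, -2)
  u_2 = (23/22, -1/22, 3, -18/11)

Apply the Gram-Schmidt recurrence
  u_1 = v_1
  u_i = v_i − Σ_{j<i} ((v_i · u_j) / (u_j · u_j)) · u_j.

Step by step this gives:
  u_1 = (-3, 3, 0, -2)
  u_2 = (23/22, -1/22, 3, -18/11)

Orthogonality check:
  u_2 · u_1 = 0 (should be 0)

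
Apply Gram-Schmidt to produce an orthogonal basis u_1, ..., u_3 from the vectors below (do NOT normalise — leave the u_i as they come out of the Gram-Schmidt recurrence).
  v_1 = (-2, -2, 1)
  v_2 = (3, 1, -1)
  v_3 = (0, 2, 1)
Orthogonal basis:
  u_1 = (-2, -2, 1)
  u_2 = (1, -1, 0)
  u_3 = (1/3, 1/3, 4/3)

Apply the Gram-Schmidt recurrence
  u_1 = v_1
  u_i = v_i − Σ_{j<i} ((v_i · u_j) / (u_j · u_j)) · u_j.

Step by step this gives:
  u_1 = (-2, -2, 1)
  u_2 = (1, -1, 0)
  u_3 = (1/3, 1/3, 4/3)

Orthogonality check:
  u_2 · u_1 = 0 (should be 0)
  u_3 · u_1 = 0 (should be 0)
  u_3 · u_2 = 0 (should be 0)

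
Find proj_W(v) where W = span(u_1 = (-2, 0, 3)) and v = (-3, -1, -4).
proj_W(v) = (12/13, 0, -18/13)

Set up U = [u_1 | ... | u_1] ∈ R^(3×1). The projector onto W = col(U) is P = U (U^T U)^(-1) U^T.
Compute U^T U =
  [13],
and U^T v = (-6).
Solve U^T U · c = U^T v for the coefficients: c = (-6/13). The projection is proj_W(v) = U c.
Check: (v - proj_W(v)) · u_1 = 0  (should be 0).
Result: proj_W(v) = (12/13, 0, -18/13).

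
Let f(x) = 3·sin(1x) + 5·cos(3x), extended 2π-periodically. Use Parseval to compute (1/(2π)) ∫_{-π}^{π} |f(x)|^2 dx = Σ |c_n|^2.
Σ |c_n|^2 = 17

Expand |f|^2 and use orthogonality of {sin(nx), cos(mx)} on [-π, π]:
  ∫_{-π}^{π} sin(nx)^2 dx = π, ∫ cos(mx)^2 dx = π, and cross terms integrate to 0.
So ∫_{-π}^{π} f(x)^2 dx = 3^2 · π + 5^2 · π = (9 + 25)π.
Divide by 2π: (9 + 25)/2 = 17.
By Parseval, this equals Σ |c_n|^2.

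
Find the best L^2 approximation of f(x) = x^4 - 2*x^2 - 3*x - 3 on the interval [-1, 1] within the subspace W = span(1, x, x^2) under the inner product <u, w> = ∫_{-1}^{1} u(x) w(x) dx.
g(x) = -8*x^2/7 - 3*x - 108/35

The best approximation g ∈ W is the orthogonal projection of f onto W. Writing g = a_0 + a_1 x + a_2 x^2, the coefficients solve the normal equations G · a = b where
  G_{ij} = <φ_i, φ_j> and b_i = <f, φ_i>, with φ_0 = 1, φ_1 = x, φ_2 = x^2.
G =
  [2, 0, 2/3]
  [0, 2/3, 0]
  [2/3, 0, 2/5],
b = (-104/15, -2, -88/35).
Solving gives a_0 = -108/35, a_1 = -3, a_2 = -8/7, so
  g(x) = -8*x^2/7 - 3*x - 108/35.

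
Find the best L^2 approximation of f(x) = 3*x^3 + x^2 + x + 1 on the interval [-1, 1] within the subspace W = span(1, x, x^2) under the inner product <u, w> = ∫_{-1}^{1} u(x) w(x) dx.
g(x) = x^2 + 14*x/5 + 1

The best approximation g ∈ W is the orthogonal projection of f onto W. Writing g = a_0 + a_1 x + a_2 x^2, the coefficients solve the normal equations G · a = b where
  G_{ij} = <φ_i, φ_j> and b_i = <f, φ_i>, with φ_0 = 1, φ_1 = x, φ_2 = x^2.
G =
  [2, 0, 2/3]
  [0, 2/3, 0]
  [2/3, 0, 2/5],
b = (8/3, 28/15, 16/15).
Solving gives a_0 = 1, a_1 = 14/5, a_2 = 1, so
  g(x) = x^2 + 14*x/5 + 1.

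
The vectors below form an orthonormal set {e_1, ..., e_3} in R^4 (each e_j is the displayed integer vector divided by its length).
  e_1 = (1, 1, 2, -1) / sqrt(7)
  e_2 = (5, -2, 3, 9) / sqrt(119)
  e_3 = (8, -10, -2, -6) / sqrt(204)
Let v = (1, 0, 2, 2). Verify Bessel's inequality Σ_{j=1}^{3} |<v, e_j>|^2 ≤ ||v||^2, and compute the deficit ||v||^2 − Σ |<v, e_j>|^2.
Σ |<v, e_j>|^2 = 26/3; ||v||^2 = 9; deficit = 1/3

Write each e_j = u_j / sqrt(<u_j, u_j>) where u_j is the displayed integer vector. Then <v, e_j> = <v, u_j> / sqrt(<u_j, u_j>), so |<v, e_j>|^2 = <v, u_j>^2 / <u_j, u_j>.
Coefficients: <v, e_1> = 3/sqrt(7), <v, e_2> = 29/sqrt(119), <v, e_3> = -8/sqrt(204).
Square and sum: Σ |<v, e_j>|^2 = 26/3.
Compute ||v||^2 = v·v = 9.
Deficit = 9 − 26/3 = 1/3 ≥ 0, confirming Bessel's inequality. (The deficit equals ||v − Σ <v,e_j> e_j||^2, the squared distance from v to span{e_j}.)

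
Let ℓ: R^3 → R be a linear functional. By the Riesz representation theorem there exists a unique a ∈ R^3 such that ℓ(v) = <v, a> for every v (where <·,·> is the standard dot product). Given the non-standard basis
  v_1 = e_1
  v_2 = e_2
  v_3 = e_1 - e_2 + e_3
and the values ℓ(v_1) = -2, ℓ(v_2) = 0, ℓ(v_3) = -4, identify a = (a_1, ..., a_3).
a = (-2, 0, -2)

Write a = (a_1, ..., a_3) in the standard basis. For each basis vector v_i, ℓ(v_i) = <v_i, a> is a linear equation in the a_j's. Collect the n equations into a matrix system V a = ℓ, where row i of V is v_i (expressed in the standard basis). Since V is invertible (lower-triangular with 1s on the diagonal, up to permutation), solve by back-substitution:
  V =
[[1, 0, 0],
 [0, 1, 0],
 [1, -1, 1]]
  V a = (-2, 0, -4)
Solving gives a = (-2, 0, -2).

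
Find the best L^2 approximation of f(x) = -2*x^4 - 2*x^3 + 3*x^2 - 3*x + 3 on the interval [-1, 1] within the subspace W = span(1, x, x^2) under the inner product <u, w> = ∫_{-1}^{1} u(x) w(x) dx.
g(x) = 9*x^2/7 - 21*x/5 + 111/35

The best approximation g ∈ W is the orthogonal projection of f onto W. Writing g = a_0 + a_1 x + a_2 x^2, the coefficients solve the normal equations G · a = b where
  G_{ij} = <φ_i, φ_j> and b_i = <f, φ_i>, with φ_0 = 1, φ_1 = x, φ_2 = x^2.
G =
  [2, 0, 2/3]
  [0, 2/3, 0]
  [2/3, 0, 2/5],
b = (36/5, -14/5, 92/35).
Solving gives a_0 = 111/35, a_1 = -21/5, a_2 = 9/7, so
  g(x) = 9*x^2/7 - 21*x/5 + 111/35.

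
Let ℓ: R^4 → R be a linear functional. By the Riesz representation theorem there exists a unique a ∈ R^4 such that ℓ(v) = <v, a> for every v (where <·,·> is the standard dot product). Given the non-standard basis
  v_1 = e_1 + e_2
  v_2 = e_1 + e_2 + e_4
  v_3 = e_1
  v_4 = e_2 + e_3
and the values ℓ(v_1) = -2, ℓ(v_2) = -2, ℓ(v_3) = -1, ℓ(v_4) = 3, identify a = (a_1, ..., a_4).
a = (-1, -1, 4, 0)

Write a = (a_1, ..., a_4) in the standard basis. For each basis vector v_i, ℓ(v_i) = <v_i, a> is a linear equation in the a_j's. Collect the n equations into a matrix system V a = ℓ, where row i of V is v_i (expressed in the standard basis). Since V is invertible (lower-triangular with 1s on the diagonal, up to permutation), solve by back-substitution:
  V =
[[1, 1, 0, 0],
 [1, 1, 0, 1],
 [1, 0, 0, 0],
 [0, 1, 1, 0]]
  V a = (-2, -2, -1, 3)
Solving gives a = (-1, -1, 4, 0).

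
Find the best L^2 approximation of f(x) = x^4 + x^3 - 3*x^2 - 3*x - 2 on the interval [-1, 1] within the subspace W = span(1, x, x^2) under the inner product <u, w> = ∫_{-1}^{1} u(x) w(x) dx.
g(x) = -15*x^2/7 - 12*x/5 - 73/35

The best approximation g ∈ W is the orthogonal projection of f onto W. Writing g = a_0 + a_1 x + a_2 x^2, the coefficients solve the normal equations G · a = b where
  G_{ij} = <φ_i, φ_j> and b_i = <f, φ_i>, with φ_0 = 1, φ_1 = x, φ_2 = x^2.
G =
  [2, 0, 2/3]
  [0, 2/3, 0]
  [2/3, 0, 2/5],
b = (-28/5, -8/5, -236/105).
Solving gives a_0 = -73/35, a_1 = -12/5, a_2 = -15/7, so
  g(x) = -15*x^2/7 - 12*x/5 - 73/35.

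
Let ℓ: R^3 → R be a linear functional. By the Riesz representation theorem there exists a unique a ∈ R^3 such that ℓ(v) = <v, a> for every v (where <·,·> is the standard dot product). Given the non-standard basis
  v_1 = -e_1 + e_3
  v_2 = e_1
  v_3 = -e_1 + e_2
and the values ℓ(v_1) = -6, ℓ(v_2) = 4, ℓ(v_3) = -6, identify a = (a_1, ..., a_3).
a = (4, -2, -2)

Write a = (a_1, ..., a_3) in the standard basis. For each basis vector v_i, ℓ(v_i) = <v_i, a> is a linear equation in the a_j's. Collect the n equations into a matrix system V a = ℓ, where row i of V is v_i (expressed in the standard basis). Since V is invertible (lower-triangular with 1s on the diagonal, up to permutation), solve by back-substitution:
  V =
[[-1, 0, 1],
 [1, 0, 0],
 [-1, 1, 0]]
  V a = (-6, 4, -6)
Solving gives a = (4, -2, -2).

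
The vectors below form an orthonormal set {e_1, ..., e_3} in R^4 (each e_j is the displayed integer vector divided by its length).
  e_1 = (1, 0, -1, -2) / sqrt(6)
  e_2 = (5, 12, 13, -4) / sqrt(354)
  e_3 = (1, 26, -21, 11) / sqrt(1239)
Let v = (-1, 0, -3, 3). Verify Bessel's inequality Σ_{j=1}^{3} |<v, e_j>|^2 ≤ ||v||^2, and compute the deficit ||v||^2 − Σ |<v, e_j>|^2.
Σ |<v, e_j>|^2 = 395/21; ||v||^2 = 19; deficit = 4/21

Write each e_j = u_j / sqrt(<u_j, u_j>) where u_j is the displayed integer vector. Then <v, e_j> = <v, u_j> / sqrt(<u_j, u_j>), so |<v, e_j>|^2 = <v, u_j>^2 / <u_j, u_j>.
Coefficients: <v, e_1> = -4/sqrt(6), <v, e_2> = -56/sqrt(354), <v, e_3> = 95/sqrt(1239).
Square and sum: Σ |<v, e_j>|^2 = 395/21.
Compute ||v||^2 = v·v = 19.
Deficit = 19 − 395/21 = 4/21 ≥ 0, confirming Bessel's inequality. (The deficit equals ||v − Σ <v,e_j> e_j||^2, the squared distance from v to span{e_j}.)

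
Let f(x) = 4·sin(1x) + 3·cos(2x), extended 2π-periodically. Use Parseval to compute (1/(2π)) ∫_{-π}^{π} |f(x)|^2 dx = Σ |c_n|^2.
Σ |c_n|^2 = 25/2

Expand |f|^2 and use orthogonality of {sin(nx), cos(mx)} on [-π, π]:
  ∫_{-π}^{π} sin(nx)^2 dx = π, ∫ cos(mx)^2 dx = π, and cross terms integrate to 0.
So ∫_{-π}^{π} f(x)^2 dx = 4^2 · π + 3^2 · π = (16 + 9)π.
Divide by 2π: (16 + 9)/2 = 25/2.
By Parseval, this equals Σ |c_n|^2.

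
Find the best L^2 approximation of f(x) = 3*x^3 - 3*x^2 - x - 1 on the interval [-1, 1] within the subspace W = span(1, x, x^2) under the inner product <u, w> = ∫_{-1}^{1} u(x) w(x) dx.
g(x) = -3*x^2 + 4*x/5 - 1

The best approximation g ∈ W is the orthogonal projection of f onto W. Writing g = a_0 + a_1 x + a_2 x^2, the coefficients solve the normal equations G · a = b where
  G_{ij} = <φ_i, φ_j> and b_i = <f, φ_i>, with φ_0 = 1, φ_1 = x, φ_2 = x^2.
G =
  [2, 0, 2/3]
  [0, 2/3, 0]
  [2/3, 0, 2/5],
b = (-4, 8/15, -28/15).
Solving gives a_0 = -1, a_1 = 4/5, a_2 = -3, so
  g(x) = -3*x^2 + 4*x/5 - 1.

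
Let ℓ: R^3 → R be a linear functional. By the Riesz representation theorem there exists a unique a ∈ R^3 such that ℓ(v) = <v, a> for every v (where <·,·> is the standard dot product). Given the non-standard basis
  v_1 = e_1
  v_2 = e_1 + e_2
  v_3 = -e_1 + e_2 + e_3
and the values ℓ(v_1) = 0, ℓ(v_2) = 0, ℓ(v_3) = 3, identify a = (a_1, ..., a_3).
a = (0, 0, 3)

Write a = (a_1, ..., a_3) in the standard basis. For each basis vector v_i, ℓ(v_i) = <v_i, a> is a linear equation in the a_j's. Collect the n equations into a matrix system V a = ℓ, where row i of V is v_i (expressed in the standard basis). Since V is invertible (lower-triangular with 1s on the diagonal, up to permutation), solve by back-substitution:
  V =
[[1, 0, 0],
 [1, 1, 0],
 [-1, 1, 1]]
  V a = (0, 0, 3)
Solving gives a = (0, 0, 3).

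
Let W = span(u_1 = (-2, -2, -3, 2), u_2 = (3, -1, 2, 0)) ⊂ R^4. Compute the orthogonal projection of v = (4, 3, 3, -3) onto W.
proj_W(v) = (587/194, 487/194, 409/97, -256/97)

Set up U = [u_1 | ... | u_2] ∈ R^(4×2). The projector onto W = col(U) is P = U (U^T U)^(-1) U^T.
Compute U^T U =
  [21, -10]
  [-10, 14],
and U^T v = (-29, 15).
Solve U^T U · c = U^T v for the coefficients: c = (-128/97, 25/194). The projection is proj_W(v) = U c.
Check: (v - proj_W(v)) · u_1 = 0  (should be 0).
Check: (v - proj_W(v)) · u_2 = 0  (should be 0).
Result: proj_W(v) = (587/194, 487/194, 409/97, -256/97).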